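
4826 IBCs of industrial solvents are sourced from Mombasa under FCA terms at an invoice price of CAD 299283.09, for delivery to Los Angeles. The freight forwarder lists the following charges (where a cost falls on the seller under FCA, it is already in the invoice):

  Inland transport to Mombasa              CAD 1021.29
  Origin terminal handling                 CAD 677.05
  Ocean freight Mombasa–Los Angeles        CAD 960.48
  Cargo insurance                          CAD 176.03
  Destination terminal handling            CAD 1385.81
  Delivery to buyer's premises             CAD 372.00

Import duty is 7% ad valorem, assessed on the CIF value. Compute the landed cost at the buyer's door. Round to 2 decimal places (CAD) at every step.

Total landed cost: CAD 323931.23

FCA: the seller delivers export-cleared goods to the carrier; the buyer bears costs from that point.
Already in the invoice (seller's account under FCA): inland to port — exclude.
CIF value = FCA price + origin terminal + freight + insurance = 299283.09 + 677.05 + 960.48 + 176.03 = 301096.65
Import duty = 301096.65 × 7% = 21076.77
Buyer bears: origin terminal 677.05 + freight 960.48 + insurance 176.03 + destination terminal 1385.81 + delivery 372.00 + duty 21076.77 = 24648.14
Landed cost = invoice 299283.09 + 24648.14 = 323931.23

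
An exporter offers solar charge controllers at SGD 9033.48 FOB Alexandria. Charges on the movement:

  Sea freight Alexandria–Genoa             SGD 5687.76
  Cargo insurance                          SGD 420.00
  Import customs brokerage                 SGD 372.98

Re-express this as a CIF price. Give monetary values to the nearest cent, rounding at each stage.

Not relevant to the conversion: brokerage — on the buyer under both terms; not part of either seller's price.
From FOB to CIF, the seller additionally bears: freight, insurance.
CIF price = 9033.48 + 5687.76 + 420.00 = 15141.24

CIF price: SGD 15141.24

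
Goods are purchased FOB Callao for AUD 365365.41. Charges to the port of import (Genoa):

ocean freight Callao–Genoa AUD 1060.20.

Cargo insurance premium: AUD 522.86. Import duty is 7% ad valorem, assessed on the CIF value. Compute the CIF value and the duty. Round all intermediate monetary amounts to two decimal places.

CIF = FOB price + freight + insurance
CIF = 365365.41 + 1060.20 + 522.86 = 366948.47
Import duty = 366948.47 × 7% = 25686.39

CIF value: AUD 366948.47; import duty: AUD 25686.39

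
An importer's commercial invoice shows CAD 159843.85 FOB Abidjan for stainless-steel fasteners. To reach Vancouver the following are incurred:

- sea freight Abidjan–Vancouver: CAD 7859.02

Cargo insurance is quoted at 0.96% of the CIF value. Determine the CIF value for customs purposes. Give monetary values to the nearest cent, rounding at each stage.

CIF value: CAD 169328.42

Let C be the CIF value. C = FOB price + freight + 0.96% × C
C − 0.96% × C = 159843.85 + 7859.02
0.9904 × C = 167702.87
C = 167702.87 / 0.9904 = 169328.42
Insurance premium = 0.96% × 169328.42 = 1625.55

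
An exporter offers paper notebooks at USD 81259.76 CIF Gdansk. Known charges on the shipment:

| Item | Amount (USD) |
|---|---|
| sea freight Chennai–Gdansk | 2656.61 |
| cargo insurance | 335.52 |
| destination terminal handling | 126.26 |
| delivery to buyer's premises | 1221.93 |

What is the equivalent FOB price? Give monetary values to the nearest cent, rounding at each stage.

Not relevant to the conversion: delivery, destination terminal — on the buyer under both terms; not part of either seller's price.
From CIF to FOB, the seller no longer bears: freight, insurance.
FOB price = 81259.76 − 2656.61 − 335.52 = 78267.63

FOB price: USD 78267.63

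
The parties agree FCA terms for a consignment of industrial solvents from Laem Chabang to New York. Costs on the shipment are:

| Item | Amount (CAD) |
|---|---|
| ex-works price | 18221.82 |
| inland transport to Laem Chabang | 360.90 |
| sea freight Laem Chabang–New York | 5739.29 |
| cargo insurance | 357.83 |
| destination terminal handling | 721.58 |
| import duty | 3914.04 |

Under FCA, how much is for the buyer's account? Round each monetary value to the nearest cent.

Buyer's account: CAD 10732.74

FCA: the seller delivers export-cleared goods to the carrier; the buyer bears costs from that point.
Seller's account: goods 18221.82 + inland to port 360.90 = 18582.72
Buyer's account: freight 5739.29 + insurance 357.83 + destination terminal 721.58 + duty 3914.04 = 10732.74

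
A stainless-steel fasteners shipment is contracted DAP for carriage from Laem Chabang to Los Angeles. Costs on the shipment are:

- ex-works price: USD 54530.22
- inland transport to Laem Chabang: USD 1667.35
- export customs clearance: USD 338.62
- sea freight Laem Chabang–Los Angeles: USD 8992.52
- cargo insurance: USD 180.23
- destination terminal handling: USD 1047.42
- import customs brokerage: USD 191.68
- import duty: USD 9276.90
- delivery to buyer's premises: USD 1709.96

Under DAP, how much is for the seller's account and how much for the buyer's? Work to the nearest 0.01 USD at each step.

Seller: USD 68466.32; buyer: USD 9468.58

DAP: the seller bears all costs to the named destination except import duty and clearance.
Seller's account: goods 54530.22 + inland to port 1667.35 + export clearance 338.62 + freight 8992.52 + insurance 180.23 + destination terminal 1047.42 + delivery 1709.96 = 68466.32
Buyer's account: brokerage 191.68 + duty 9276.90 = 9468.58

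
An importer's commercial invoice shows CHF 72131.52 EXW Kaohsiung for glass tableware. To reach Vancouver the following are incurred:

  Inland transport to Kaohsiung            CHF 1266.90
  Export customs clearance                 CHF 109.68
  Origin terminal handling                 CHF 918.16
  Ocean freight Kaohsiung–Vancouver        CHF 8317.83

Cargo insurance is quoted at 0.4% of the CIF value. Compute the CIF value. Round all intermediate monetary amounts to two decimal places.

CIF value: CHF 83076.40

Let C be the CIF value. C = EXW price + pre-shipment costs + freight + 0.4% × C
C − 0.4% × C = 72131.52 + 1266.90 + 109.68 + 918.16 + 8317.83
0.996 × C = 82744.09
C = 82744.09 / 0.996 = 83076.40
Insurance premium = 0.4% × 83076.40 = 332.31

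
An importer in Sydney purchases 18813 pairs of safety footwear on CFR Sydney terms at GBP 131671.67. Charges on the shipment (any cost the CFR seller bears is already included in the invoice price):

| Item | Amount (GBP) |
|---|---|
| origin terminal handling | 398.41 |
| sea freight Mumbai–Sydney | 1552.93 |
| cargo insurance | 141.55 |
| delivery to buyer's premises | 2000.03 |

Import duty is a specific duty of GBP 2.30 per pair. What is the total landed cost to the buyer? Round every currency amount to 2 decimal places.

CFR: the seller pays costs through ocean freight to the destination port, but not insurance.
Already in the invoice (seller's account under CFR): origin terminal, freight — exclude.
CIF value = CFR price + insurance = 131671.67 + 141.55 = 131813.22
Import duty = 18813 × 2.30 = 43269.90
Buyer bears: insurance 141.55 + delivery 2000.03 + duty 43269.90 = 45411.48
Landed cost = invoice 131671.67 + 45411.48 = 177083.15

Total landed cost: GBP 177083.15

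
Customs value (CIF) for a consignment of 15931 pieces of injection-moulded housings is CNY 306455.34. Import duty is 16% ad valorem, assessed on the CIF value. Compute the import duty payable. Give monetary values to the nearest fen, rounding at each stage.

Import duty: CNY 49032.85

Import duty = 306455.34 × 16% = 49032.85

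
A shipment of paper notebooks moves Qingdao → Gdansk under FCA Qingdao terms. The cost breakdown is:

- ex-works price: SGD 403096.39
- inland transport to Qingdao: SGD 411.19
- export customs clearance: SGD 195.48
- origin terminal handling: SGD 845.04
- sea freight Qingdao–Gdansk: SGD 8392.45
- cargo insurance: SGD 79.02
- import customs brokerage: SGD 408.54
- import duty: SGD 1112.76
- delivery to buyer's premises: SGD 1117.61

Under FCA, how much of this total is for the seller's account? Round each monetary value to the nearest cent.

Seller's account: SGD 403703.06

FCA: the seller delivers export-cleared goods to the carrier; the buyer bears costs from that point.
Seller's account: goods 403096.39 + inland to port 411.19 + export clearance 195.48 = 403703.06
Buyer's account: origin terminal 845.04 + freight 8392.45 + insurance 79.02 + brokerage 408.54 + duty 1112.76 + delivery 1117.61 = 11955.42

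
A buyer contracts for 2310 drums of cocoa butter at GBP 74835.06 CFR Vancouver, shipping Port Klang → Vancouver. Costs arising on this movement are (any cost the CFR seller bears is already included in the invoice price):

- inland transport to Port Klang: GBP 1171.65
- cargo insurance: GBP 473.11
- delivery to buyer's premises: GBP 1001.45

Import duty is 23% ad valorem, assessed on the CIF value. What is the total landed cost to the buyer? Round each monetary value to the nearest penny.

Total landed cost: GBP 93630.50

CFR: the seller pays costs through ocean freight to the destination port, but not insurance.
Already in the invoice (seller's account under CFR): inland to port — exclude.
CIF value = CFR price + insurance = 74835.06 + 473.11 = 75308.17
Import duty = 75308.17 × 23% = 17320.88
Buyer bears: insurance 473.11 + delivery 1001.45 + duty 17320.88 = 18795.44
Landed cost = invoice 74835.06 + 18795.44 = 93630.50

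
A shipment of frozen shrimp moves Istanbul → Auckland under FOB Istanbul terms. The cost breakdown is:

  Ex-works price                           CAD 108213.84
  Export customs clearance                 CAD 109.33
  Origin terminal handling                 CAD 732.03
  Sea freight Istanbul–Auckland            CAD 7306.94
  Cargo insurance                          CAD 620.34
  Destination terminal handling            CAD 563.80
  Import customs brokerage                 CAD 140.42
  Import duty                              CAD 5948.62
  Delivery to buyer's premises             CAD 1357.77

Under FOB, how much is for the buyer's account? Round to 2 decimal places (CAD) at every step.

Buyer's account: CAD 15937.89

FOB: the seller bears costs until goods are on board at the origin port; the buyer bears freight, insurance and all costs thereafter.
Seller's account: goods 108213.84 + export clearance 109.33 + origin terminal 732.03 = 109055.20
Buyer's account: freight 7306.94 + insurance 620.34 + destination terminal 563.80 + brokerage 140.42 + duty 5948.62 + delivery 1357.77 = 15937.89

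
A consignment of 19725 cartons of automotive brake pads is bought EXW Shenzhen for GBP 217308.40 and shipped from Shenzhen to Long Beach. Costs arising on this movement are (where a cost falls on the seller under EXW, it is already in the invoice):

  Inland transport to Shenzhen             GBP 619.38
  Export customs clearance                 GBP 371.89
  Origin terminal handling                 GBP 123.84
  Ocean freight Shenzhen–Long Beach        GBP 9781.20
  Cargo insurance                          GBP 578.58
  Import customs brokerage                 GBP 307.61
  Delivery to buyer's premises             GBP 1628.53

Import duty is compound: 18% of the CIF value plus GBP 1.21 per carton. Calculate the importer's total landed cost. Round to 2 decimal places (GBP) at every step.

Total landed cost: GBP 295767.67

EXW: the seller makes goods available at their premises; the buyer bears all onward costs.
CIF value = EXW price + inland to port + export clearance + origin terminal + freight + insurance = 217308.40 + 619.38 + 371.89 + 123.84 + 9781.20 + 578.58 = 228783.29
Ad valorem component: 228783.29 × 18% = 41180.99
Specific component: 19725 × 1.21 = 23867.25
Import duty = 41180.99 + 23867.25 = 65048.24
Buyer bears: inland to port 619.38 + export clearance 371.89 + origin terminal 123.84 + freight 9781.20 + insurance 578.58 + brokerage 307.61 + delivery 1628.53 + duty 65048.24 = 78459.27
Landed cost = invoice 217308.40 + 78459.27 = 295767.67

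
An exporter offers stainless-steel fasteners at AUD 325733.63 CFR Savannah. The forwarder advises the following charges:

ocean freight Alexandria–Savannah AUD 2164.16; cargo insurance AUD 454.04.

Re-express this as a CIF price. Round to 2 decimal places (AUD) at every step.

CIF price: AUD 326187.67

Not relevant to the conversion: freight — on the seller under both CFR and CIF; already in the CFR price and stays in the CIF price.
From CFR to CIF, the seller additionally bears: insurance.
CIF price = 325733.63 + 454.04 = 326187.67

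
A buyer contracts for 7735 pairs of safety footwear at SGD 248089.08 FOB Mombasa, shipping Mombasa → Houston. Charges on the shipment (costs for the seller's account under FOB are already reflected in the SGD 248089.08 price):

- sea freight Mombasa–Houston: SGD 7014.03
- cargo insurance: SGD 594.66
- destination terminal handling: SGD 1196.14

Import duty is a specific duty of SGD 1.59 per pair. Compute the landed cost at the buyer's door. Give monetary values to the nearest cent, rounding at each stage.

FOB: the seller bears costs until goods are on board at the origin port; the buyer bears freight, insurance and all costs thereafter.
CIF value = FOB price + freight + insurance = 248089.08 + 7014.03 + 594.66 = 255697.77
Import duty = 7735 × 1.59 = 12298.65
Buyer bears: freight 7014.03 + insurance 594.66 + destination terminal 1196.14 + duty 12298.65 = 21103.48
Landed cost = invoice 248089.08 + 21103.48 = 269192.56

Total landed cost: SGD 269192.56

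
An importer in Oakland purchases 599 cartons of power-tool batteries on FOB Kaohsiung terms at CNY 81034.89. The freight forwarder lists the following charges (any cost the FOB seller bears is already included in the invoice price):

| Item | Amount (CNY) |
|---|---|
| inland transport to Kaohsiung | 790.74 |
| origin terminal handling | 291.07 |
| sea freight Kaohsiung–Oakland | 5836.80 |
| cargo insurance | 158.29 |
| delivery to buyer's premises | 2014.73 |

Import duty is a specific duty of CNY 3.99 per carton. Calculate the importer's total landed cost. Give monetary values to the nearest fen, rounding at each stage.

Total landed cost: CNY 91434.72

FOB: the seller bears costs until goods are on board at the origin port; the buyer bears freight, insurance and all costs thereafter.
Already in the invoice (seller's account under FOB): inland to port, origin terminal — exclude.
CIF value = FOB price + freight + insurance = 81034.89 + 5836.80 + 158.29 = 87029.98
Import duty = 599 × 3.99 = 2390.01
Buyer bears: freight 5836.80 + insurance 158.29 + delivery 2014.73 + duty 2390.01 = 10399.83
Landed cost = invoice 81034.89 + 10399.83 = 91434.72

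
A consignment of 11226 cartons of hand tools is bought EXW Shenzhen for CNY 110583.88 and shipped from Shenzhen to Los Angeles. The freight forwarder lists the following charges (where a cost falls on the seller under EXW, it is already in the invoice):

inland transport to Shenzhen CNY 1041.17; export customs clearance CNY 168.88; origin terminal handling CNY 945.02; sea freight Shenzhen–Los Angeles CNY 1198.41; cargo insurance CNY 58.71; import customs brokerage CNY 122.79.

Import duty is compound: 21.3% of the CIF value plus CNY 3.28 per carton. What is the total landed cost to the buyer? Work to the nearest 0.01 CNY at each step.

Total landed cost: CNY 175221.30

EXW: the seller makes goods available at their premises; the buyer bears all onward costs.
CIF value = EXW price + inland to port + export clearance + origin terminal + freight + insurance = 110583.88 + 1041.17 + 168.88 + 945.02 + 1198.41 + 58.71 = 113996.07
Ad valorem component: 113996.07 × 21.3% = 24281.16
Specific component: 11226 × 3.28 = 36821.28
Import duty = 24281.16 + 36821.28 = 61102.44
Buyer bears: inland to port 1041.17 + export clearance 168.88 + origin terminal 945.02 + freight 1198.41 + insurance 58.71 + brokerage 122.79 + duty 61102.44 = 64637.42
Landed cost = invoice 110583.88 + 64637.42 = 175221.30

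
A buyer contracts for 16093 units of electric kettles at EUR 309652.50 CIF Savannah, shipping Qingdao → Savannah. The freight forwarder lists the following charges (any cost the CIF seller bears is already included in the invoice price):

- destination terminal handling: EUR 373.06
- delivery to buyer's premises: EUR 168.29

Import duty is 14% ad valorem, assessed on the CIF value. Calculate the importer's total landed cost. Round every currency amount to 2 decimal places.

Total landed cost: EUR 353545.20

CIF: the seller pays costs through ocean freight and marine insurance to the destination port.
The CIF price already equals the CIF value: 309652.50
Import duty = 309652.50 × 14% = 43351.35
Buyer bears: destination terminal 373.06 + delivery 168.29 + duty 43351.35 = 43892.70
Landed cost = invoice 309652.50 + 43892.70 = 353545.20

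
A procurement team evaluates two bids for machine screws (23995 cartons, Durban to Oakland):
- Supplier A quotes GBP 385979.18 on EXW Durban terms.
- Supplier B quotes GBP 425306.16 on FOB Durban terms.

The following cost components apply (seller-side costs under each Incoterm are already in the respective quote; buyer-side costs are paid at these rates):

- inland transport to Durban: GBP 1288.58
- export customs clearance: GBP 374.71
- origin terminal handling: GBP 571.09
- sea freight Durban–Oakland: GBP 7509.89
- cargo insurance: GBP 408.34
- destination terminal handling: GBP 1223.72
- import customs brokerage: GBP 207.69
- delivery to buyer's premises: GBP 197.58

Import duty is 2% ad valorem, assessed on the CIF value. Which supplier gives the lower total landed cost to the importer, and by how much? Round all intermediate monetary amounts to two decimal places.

Supplier A (EXW):
CIF value = EXW price + inland to port + export clearance + origin terminal + freight + insurance = 385979.18 + 1288.58 + 374.71 + 571.09 + 7509.89 + 408.34 = 396131.79
Import duty = 396131.79 × 2% = 7922.64
Buyer bears (A): 1288.58 + 374.71 + 571.09 + 7509.89 + 408.34 + 1223.72 + 207.69 + 197.58 = 11781.60
Landed cost (A) = invoice 385979.18 + 11781.60 + duty 7922.64 = 405683.42
Supplier B (FOB):
CIF value = FOB price + freight + insurance = 425306.16 + 7509.89 + 408.34 = 433224.39
Import duty = 433224.39 × 2% = 8664.49
Buyer bears (B): 7509.89 + 408.34 + 1223.72 + 207.69 + 197.58 = 9547.22
Landed cost (B) = invoice 425306.16 + 9547.22 + duty 8664.49 = 443517.87
Difference = |405683.42 − 443517.87| = 37834.45

Supplier A is cheaper by GBP 37834.45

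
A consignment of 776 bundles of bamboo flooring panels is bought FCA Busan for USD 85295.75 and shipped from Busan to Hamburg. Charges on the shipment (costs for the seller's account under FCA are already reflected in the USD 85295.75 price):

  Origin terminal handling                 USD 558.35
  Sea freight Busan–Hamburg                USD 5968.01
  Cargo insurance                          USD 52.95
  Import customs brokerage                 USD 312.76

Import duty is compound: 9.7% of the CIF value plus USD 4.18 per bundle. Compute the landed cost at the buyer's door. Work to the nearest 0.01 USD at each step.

FCA: the seller delivers export-cleared goods to the carrier; the buyer bears costs from that point.
CIF value = FCA price + origin terminal + freight + insurance = 85295.75 + 558.35 + 5968.01 + 52.95 = 91875.06
Ad valorem component: 91875.06 × 9.7% = 8911.88
Specific component: 776 × 4.18 = 3243.68
Import duty = 8911.88 + 3243.68 = 12155.56
Buyer bears: origin terminal 558.35 + freight 5968.01 + insurance 52.95 + brokerage 312.76 + duty 12155.56 = 19047.63
Landed cost = invoice 85295.75 + 19047.63 = 104343.38

Total landed cost: USD 104343.38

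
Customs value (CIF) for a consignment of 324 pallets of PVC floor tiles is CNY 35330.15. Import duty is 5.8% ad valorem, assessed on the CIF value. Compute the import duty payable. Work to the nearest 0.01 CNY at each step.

Import duty = 35330.15 × 5.8% = 2049.15

Import duty: CNY 2049.15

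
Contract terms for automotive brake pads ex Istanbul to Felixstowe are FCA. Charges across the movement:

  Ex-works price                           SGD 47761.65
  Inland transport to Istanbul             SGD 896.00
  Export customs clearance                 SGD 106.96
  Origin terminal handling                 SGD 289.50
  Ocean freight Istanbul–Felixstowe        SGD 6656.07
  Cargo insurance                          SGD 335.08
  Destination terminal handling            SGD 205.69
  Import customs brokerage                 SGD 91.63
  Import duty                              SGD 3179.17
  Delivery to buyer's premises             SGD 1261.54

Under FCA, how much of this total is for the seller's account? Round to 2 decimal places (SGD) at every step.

FCA: the seller delivers export-cleared goods to the carrier; the buyer bears costs from that point.
Seller's account: goods 47761.65 + inland to port 896.00 + export clearance 106.96 = 48764.61
Buyer's account: origin terminal 289.50 + freight 6656.07 + insurance 335.08 + destination terminal 205.69 + brokerage 91.63 + duty 3179.17 + delivery 1261.54 = 12018.68

Seller's account: SGD 48764.61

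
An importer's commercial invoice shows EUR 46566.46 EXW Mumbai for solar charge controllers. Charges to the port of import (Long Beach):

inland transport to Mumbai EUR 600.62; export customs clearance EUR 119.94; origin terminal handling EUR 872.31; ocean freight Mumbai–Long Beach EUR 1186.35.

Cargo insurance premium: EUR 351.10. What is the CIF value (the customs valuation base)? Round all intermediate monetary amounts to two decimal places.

CIF value: EUR 49696.78

CIF = EXW price + pre-shipment costs + freight + insurance
CIF = 46566.46 + 600.62 + 119.94 + 872.31 + 1186.35 + 351.10 = 49696.78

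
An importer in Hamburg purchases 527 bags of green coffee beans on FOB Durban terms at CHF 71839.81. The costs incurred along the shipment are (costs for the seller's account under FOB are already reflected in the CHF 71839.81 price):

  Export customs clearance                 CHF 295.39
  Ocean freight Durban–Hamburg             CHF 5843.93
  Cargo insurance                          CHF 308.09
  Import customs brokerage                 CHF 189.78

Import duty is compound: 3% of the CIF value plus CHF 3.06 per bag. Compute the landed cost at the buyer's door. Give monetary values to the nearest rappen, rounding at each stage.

FOB: the seller bears costs until goods are on board at the origin port; the buyer bears freight, insurance and all costs thereafter.
Already in the invoice (seller's account under FOB): export clearance — exclude.
CIF value = FOB price + freight + insurance = 71839.81 + 5843.93 + 308.09 = 77991.83
Ad valorem component: 77991.83 × 3% = 2339.75
Specific component: 527 × 3.06 = 1612.62
Import duty = 2339.75 + 1612.62 = 3952.37
Buyer bears: freight 5843.93 + insurance 308.09 + brokerage 189.78 + duty 3952.37 = 10294.17
Landed cost = invoice 71839.81 + 10294.17 = 82133.98

Total landed cost: CHF 82133.98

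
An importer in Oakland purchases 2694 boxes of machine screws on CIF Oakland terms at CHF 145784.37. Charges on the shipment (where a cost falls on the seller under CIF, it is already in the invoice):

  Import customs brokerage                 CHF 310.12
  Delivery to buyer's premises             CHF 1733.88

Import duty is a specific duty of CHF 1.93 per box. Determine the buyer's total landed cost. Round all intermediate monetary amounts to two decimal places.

CIF: the seller pays costs through ocean freight and marine insurance to the destination port.
The CIF price already equals the CIF value: 145784.37
Import duty = 2694 × 1.93 = 5199.42
Buyer bears: brokerage 310.12 + delivery 1733.88 + duty 5199.42 = 7243.42
Landed cost = invoice 145784.37 + 7243.42 = 153027.79

Total landed cost: CHF 153027.79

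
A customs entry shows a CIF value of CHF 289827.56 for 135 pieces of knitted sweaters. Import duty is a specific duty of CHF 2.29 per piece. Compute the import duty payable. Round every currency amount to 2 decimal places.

Import duty: CHF 309.15

Import duty = 135 × 2.29 = 309.15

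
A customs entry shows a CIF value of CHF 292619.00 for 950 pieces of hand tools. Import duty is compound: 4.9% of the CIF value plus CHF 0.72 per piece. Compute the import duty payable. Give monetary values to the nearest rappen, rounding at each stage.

Import duty: CHF 15022.33

Ad valorem component: 292619.00 × 4.9% = 14338.33
Specific component: 950 × 0.72 = 684.00
Import duty = 14338.33 + 684.00 = 15022.33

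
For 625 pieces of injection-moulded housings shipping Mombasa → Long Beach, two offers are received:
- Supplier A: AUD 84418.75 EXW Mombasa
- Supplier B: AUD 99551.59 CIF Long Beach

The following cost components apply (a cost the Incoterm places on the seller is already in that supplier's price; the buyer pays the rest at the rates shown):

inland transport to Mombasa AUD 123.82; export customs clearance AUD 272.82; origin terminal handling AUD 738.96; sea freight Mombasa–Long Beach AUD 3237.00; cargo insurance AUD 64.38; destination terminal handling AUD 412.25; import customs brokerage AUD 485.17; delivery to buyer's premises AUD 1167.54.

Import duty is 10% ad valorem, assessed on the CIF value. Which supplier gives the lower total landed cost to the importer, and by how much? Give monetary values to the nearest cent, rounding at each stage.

Supplier A (EXW):
CIF value = EXW price + inland to port + export clearance + origin terminal + freight + insurance = 84418.75 + 123.82 + 272.82 + 738.96 + 3237.00 + 64.38 = 88855.73
Import duty = 88855.73 × 10% = 8885.57
Buyer bears (A): 123.82 + 272.82 + 738.96 + 3237.00 + 64.38 + 412.25 + 485.17 + 1167.54 = 6501.94
Landed cost (A) = invoice 84418.75 + 6501.94 + duty 8885.57 = 99806.26
Supplier B (CIF):
The CIF price already equals the CIF value: 99551.59
Import duty = 99551.59 × 10% = 9955.16
Buyer bears (B): 412.25 + 485.17 + 1167.54 = 2064.96
Landed cost (B) = invoice 99551.59 + 2064.96 + duty 9955.16 = 111571.71
Difference = |99806.26 − 111571.71| = 11765.45

Supplier A is cheaper by AUD 11765.45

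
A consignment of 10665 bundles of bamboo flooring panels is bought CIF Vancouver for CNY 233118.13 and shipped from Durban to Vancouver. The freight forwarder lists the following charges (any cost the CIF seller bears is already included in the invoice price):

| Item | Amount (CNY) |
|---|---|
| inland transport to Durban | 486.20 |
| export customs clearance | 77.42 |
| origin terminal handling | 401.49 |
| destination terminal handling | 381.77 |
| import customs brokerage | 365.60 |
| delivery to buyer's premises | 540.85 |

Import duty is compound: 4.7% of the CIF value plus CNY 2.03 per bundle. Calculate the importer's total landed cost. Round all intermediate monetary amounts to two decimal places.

CIF: the seller pays costs through ocean freight and marine insurance to the destination port.
Already in the invoice (seller's account under CIF): inland to port, export clearance, origin terminal — exclude.
The CIF price already equals the CIF value: 233118.13
Ad valorem component: 233118.13 × 4.7% = 10956.55
Specific component: 10665 × 2.03 = 21649.95
Import duty = 10956.55 + 21649.95 = 32606.50
Buyer bears: destination terminal 381.77 + brokerage 365.60 + delivery 540.85 + duty 32606.50 = 33894.72
Landed cost = invoice 233118.13 + 33894.72 = 267012.85

Total landed cost: CNY 267012.85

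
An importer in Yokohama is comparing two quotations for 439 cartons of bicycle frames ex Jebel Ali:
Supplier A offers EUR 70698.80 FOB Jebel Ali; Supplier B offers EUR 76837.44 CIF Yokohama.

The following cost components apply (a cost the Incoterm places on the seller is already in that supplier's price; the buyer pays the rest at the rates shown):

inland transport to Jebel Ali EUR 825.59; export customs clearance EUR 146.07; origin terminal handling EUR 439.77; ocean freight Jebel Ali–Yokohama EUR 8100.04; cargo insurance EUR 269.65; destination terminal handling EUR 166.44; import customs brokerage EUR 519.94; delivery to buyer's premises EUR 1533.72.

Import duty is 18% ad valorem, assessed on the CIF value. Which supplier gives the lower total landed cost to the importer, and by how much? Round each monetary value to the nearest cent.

Supplier A (FOB):
CIF value = FOB price + freight + insurance = 70698.80 + 8100.04 + 269.65 = 79068.49
Import duty = 79068.49 × 18% = 14232.33
Buyer bears (A): 8100.04 + 269.65 + 166.44 + 519.94 + 1533.72 = 10589.79
Landed cost (A) = invoice 70698.80 + 10589.79 + duty 14232.33 = 95520.92
Supplier B (CIF):
The CIF price already equals the CIF value: 76837.44
Import duty = 76837.44 × 18% = 13830.74
Buyer bears (B): 166.44 + 519.94 + 1533.72 = 2220.10
Landed cost (B) = invoice 76837.44 + 2220.10 + duty 13830.74 = 92888.28
Difference = |95520.92 − 92888.28| = 2632.64

Supplier B is cheaper by EUR 2632.64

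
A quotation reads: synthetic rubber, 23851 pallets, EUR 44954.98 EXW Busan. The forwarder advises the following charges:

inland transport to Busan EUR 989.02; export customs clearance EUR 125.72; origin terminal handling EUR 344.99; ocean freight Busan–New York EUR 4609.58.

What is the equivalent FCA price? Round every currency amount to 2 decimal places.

Not relevant to the conversion: freight, origin terminal — on the buyer under both terms; not part of either seller's price.
From EXW to FCA, the seller additionally bears: inland to port, export clearance.
FCA price = 44954.98 + 989.02 + 125.72 = 46069.72

FCA price: EUR 46069.72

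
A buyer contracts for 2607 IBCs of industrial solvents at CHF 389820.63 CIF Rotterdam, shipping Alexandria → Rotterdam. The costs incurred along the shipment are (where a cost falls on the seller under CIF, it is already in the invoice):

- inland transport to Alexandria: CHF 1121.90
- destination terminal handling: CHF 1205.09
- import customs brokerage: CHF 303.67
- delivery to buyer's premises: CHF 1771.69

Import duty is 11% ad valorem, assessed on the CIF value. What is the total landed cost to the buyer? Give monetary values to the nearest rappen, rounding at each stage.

CIF: the seller pays costs through ocean freight and marine insurance to the destination port.
Already in the invoice (seller's account under CIF): inland to port — exclude.
The CIF price already equals the CIF value: 389820.63
Import duty = 389820.63 × 11% = 42880.27
Buyer bears: destination terminal 1205.09 + brokerage 303.67 + delivery 1771.69 + duty 42880.27 = 46160.72
Landed cost = invoice 389820.63 + 46160.72 = 435981.35

Total landed cost: CHF 435981.35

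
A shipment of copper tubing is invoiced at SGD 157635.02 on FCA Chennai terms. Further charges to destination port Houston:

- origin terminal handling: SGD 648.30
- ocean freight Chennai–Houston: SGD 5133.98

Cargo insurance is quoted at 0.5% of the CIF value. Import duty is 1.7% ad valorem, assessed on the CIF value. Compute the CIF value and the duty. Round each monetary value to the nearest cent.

CIF value: SGD 164238.49; import duty: SGD 2792.05

Let C be the CIF value. C = FCA price + pre-shipment costs + freight + 0.5% × C
C − 0.5% × C = 157635.02 + 648.30 + 5133.98
0.995 × C = 163417.30
C = 163417.30 / 0.995 = 164238.49
Insurance premium = 0.5% × 164238.49 = 821.19
Import duty = 164238.49 × 1.7% = 2792.05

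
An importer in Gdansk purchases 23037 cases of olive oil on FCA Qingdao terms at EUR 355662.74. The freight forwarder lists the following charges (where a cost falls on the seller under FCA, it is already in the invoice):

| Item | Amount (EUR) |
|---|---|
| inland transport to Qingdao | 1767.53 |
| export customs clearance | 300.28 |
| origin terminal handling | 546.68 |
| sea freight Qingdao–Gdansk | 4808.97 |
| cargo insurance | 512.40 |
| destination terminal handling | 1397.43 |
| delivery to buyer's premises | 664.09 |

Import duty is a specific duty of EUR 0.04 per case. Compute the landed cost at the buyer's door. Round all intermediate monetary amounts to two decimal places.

FCA: the seller delivers export-cleared goods to the carrier; the buyer bears costs from that point.
Already in the invoice (seller's account under FCA): inland to port, export clearance — exclude.
CIF value = FCA price + origin terminal + freight + insurance = 355662.74 + 546.68 + 4808.97 + 512.40 = 361530.79
Import duty = 23037 × 0.04 = 921.48
Buyer bears: origin terminal 546.68 + freight 4808.97 + insurance 512.40 + destination terminal 1397.43 + delivery 664.09 + duty 921.48 = 8851.05
Landed cost = invoice 355662.74 + 8851.05 = 364513.79

Total landed cost: EUR 364513.79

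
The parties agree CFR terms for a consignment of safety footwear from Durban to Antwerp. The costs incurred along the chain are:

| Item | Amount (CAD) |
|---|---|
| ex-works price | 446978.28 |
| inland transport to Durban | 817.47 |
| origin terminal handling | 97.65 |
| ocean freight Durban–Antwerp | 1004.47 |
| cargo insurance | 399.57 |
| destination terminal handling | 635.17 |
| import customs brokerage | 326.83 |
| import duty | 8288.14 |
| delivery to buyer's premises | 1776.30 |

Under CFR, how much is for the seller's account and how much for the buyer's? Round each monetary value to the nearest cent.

Seller: CAD 448897.87; buyer: CAD 11426.01

CFR: the seller pays costs through ocean freight to the destination port, but not insurance.
Seller's account: goods 446978.28 + inland to port 817.47 + origin terminal 97.65 + freight 1004.47 = 448897.87
Buyer's account: insurance 399.57 + destination terminal 635.17 + brokerage 326.83 + duty 8288.14 + delivery 1776.30 = 11426.01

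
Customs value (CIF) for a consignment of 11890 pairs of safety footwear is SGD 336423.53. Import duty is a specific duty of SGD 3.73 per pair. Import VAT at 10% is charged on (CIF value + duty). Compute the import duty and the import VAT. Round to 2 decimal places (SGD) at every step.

Import duty = 11890 × 3.73 = 44349.70
VAT base = CIF + duty = 336423.53 + 44349.70 = 380773.23
Import VAT = 380773.23 × 10% = 38077.32

Import duty: SGD 44349.70; import VAT: SGD 38077.32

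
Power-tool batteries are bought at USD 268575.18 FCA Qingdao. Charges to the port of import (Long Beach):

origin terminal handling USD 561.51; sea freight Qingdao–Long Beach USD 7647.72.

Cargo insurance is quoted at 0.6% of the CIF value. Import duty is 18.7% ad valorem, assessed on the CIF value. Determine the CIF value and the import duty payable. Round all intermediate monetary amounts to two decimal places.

CIF value: USD 278455.14; import duty: USD 52071.11

Let C be the CIF value. C = FCA price + pre-shipment costs + freight + 0.6% × C
C − 0.6% × C = 268575.18 + 561.51 + 7647.72
0.994 × C = 276784.41
C = 276784.41 / 0.994 = 278455.14
Insurance premium = 0.6% × 278455.14 = 1670.73
Import duty = 278455.14 × 18.7% = 52071.11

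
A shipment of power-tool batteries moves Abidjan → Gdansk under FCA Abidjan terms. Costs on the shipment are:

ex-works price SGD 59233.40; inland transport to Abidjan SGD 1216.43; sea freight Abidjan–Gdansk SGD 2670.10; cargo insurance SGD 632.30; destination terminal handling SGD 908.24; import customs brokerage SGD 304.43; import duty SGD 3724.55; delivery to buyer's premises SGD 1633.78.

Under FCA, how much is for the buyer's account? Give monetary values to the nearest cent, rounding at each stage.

FCA: the seller delivers export-cleared goods to the carrier; the buyer bears costs from that point.
Seller's account: goods 59233.40 + inland to port 1216.43 = 60449.83
Buyer's account: freight 2670.10 + insurance 632.30 + destination terminal 908.24 + brokerage 304.43 + duty 3724.55 + delivery 1633.78 = 9873.40

Buyer's account: SGD 9873.40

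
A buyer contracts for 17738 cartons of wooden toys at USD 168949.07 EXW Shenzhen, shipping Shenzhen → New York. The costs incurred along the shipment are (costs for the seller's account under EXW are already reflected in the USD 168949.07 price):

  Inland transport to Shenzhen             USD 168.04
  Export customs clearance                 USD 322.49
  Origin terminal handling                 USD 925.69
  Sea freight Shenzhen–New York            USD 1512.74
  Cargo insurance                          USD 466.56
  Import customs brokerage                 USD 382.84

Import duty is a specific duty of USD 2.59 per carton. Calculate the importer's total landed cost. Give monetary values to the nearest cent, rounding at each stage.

Total landed cost: USD 218668.85

EXW: the seller makes goods available at their premises; the buyer bears all onward costs.
CIF value = EXW price + inland to port + export clearance + origin terminal + freight + insurance = 168949.07 + 168.04 + 322.49 + 925.69 + 1512.74 + 466.56 = 172344.59
Import duty = 17738 × 2.59 = 45941.42
Buyer bears: inland to port 168.04 + export clearance 322.49 + origin terminal 925.69 + freight 1512.74 + insurance 466.56 + brokerage 382.84 + duty 45941.42 = 49719.78
Landed cost = invoice 168949.07 + 49719.78 = 218668.85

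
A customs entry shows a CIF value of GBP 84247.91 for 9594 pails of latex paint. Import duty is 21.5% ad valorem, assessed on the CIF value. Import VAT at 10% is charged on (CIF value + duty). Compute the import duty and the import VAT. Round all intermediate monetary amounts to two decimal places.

Import duty = 84247.91 × 21.5% = 18113.30
VAT base = CIF + duty = 84247.91 + 18113.30 = 102361.21
Import VAT = 102361.21 × 10% = 10236.12

Import duty: GBP 18113.30; import VAT: GBP 10236.12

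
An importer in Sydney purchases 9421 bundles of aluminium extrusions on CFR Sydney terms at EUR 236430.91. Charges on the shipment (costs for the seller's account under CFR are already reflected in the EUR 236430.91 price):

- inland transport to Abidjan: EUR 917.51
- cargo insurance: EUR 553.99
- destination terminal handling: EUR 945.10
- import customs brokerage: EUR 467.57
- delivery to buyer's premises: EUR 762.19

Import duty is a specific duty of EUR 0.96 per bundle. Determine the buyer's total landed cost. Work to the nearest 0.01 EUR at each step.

CFR: the seller pays costs through ocean freight to the destination port, but not insurance.
Already in the invoice (seller's account under CFR): inland to port — exclude.
CIF value = CFR price + insurance = 236430.91 + 553.99 = 236984.90
Import duty = 9421 × 0.96 = 9044.16
Buyer bears: insurance 553.99 + destination terminal 945.10 + brokerage 467.57 + delivery 762.19 + duty 9044.16 = 11773.01
Landed cost = invoice 236430.91 + 11773.01 = 248203.92

Total landed cost: EUR 248203.92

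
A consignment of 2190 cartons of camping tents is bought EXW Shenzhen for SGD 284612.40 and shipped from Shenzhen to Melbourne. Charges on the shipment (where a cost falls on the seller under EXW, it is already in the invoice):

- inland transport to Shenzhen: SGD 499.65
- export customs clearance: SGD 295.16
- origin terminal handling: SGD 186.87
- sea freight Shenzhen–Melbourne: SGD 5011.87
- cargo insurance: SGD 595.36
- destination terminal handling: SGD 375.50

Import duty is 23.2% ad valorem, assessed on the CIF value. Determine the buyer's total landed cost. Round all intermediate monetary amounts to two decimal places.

EXW: the seller makes goods available at their premises; the buyer bears all onward costs.
CIF value = EXW price + inland to port + export clearance + origin terminal + freight + insurance = 284612.40 + 499.65 + 295.16 + 186.87 + 5011.87 + 595.36 = 291201.31
Import duty = 291201.31 × 23.2% = 67558.70
Buyer bears: inland to port 499.65 + export clearance 295.16 + origin terminal 186.87 + freight 5011.87 + insurance 595.36 + destination terminal 375.50 + duty 67558.70 = 74523.11
Landed cost = invoice 284612.40 + 74523.11 = 359135.51

Total landed cost: SGD 359135.51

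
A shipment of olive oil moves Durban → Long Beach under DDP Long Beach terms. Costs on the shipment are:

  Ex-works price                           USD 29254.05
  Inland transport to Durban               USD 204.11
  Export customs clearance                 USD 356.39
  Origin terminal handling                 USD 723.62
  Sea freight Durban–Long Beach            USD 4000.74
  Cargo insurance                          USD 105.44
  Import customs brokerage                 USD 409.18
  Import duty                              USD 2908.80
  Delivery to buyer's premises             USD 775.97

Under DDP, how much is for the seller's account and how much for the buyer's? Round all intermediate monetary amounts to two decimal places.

Seller: USD 38738.30; buyer: USD 0.00

DDP: the seller bears all costs including import duty.
Seller's account: goods 29254.05 + inland to port 204.11 + export clearance 356.39 + origin terminal 723.62 + freight 4000.74 + insurance 105.44 + brokerage 409.18 + duty 2908.80 + delivery 775.97 = 38738.30
Buyer's account: 0.00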